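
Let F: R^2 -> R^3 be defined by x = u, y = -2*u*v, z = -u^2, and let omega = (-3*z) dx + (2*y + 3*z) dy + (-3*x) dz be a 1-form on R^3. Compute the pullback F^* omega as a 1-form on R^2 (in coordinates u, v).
F^* omega = (u*(6*u*v + 9*u + 8*v^2)) du + (u^2*(6*u + 8*v)) dv

Using F^*(f dg) = (f ∘ F) d(g ∘ F), substitute each coordinate x_i by F_i(u, v) in f_i, and replace dx_i by d F_i = (∂F_i/∂u) du + (∂F_i/∂v) dv.
  For the x component: f_1(F) = 3*u^2; d F_1 = (1) du + (0) dv
  For the y component: f_2(F) = u*(-3*u - 4*v); d F_2 = (-2*v) du + (-2*u) dv
  For the z component: f_3(F) = -3*u; d F_3 = (-2*u) du + (0) dv
Combining and collecting du, dv coefficients:
  coeff of du: u*(6*u*v + 9*u + 8*v^2)
  coeff of dv: u^2*(6*u + 8*v)
F^* omega = (u*(6*u*v + 9*u + 8*v^2)) du + (u^2*(6*u + 8*v)) dv.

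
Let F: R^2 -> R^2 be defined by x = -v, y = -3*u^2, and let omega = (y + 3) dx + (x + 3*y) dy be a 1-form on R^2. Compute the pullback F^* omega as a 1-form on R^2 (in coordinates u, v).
F^* omega = (6*u*(9*u^2 + v)) du + (3*u^2 - 3) dv

Using F^*(f dg) = (f ∘ F) d(g ∘ F), substitute each coordinate x_i by F_i(u, v) in f_i, and replace dx_i by d F_i = (∂F_i/∂u) du + (∂F_i/∂v) dv.
  For the x component: f_1(F) = 3 - 3*u^2; d F_1 = (0) du + (-1) dv
  For the y component: f_2(F) = -9*u^2 - v; d F_2 = (-6*u) du + (0) dv
Combining and collecting du, dv coefficients:
  coeff of du: 6*u*(9*u^2 + v)
  coeff of dv: 3*u^2 - 3
F^* omega = (6*u*(9*u^2 + v)) du + (3*u^2 - 3) dv.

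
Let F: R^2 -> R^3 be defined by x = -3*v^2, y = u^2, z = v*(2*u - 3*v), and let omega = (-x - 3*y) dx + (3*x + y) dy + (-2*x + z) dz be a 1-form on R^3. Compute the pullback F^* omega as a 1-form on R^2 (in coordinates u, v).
F^* omega = (2*u^3 - 14*u*v^2 + 6*v^3) du + (2*v*(11*u^2 - 3*u*v - 18*v^2)) dv

Using F^*(f dg) = (f ∘ F) d(g ∘ F), substitute each coordinate x_i by F_i(u, v) in f_i, and replace dx_i by d F_i = (∂F_i/∂u) du + (∂F_i/∂v) dv.
  For the x component: f_1(F) = -3*u^2 + 3*v^2; d F_1 = (0) du + (-6*v) dv
  For the y component: f_2(F) = u^2 - 9*v^2; d F_2 = (2*u) du + (0) dv
  For the z component: f_3(F) = v*(2*u + 3*v); d F_3 = (2*v) du + (2*u - 6*v) dv
Combining and collecting du, dv coefficients:
  coeff of du: 2*u^3 - 14*u*v^2 + 6*v^3
  coeff of dv: 2*v*(11*u^2 - 3*u*v - 18*v^2)
F^* omega = (2*u^3 - 14*u*v^2 + 6*v^3) du + (2*v*(11*u^2 - 3*u*v - 18*v^2)) dv.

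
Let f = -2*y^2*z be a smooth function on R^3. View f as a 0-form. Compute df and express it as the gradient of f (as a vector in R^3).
df = (0) dx + (-4*y*z) dy + (-2*y^2) dz; grad f = (0, -4*y*z, -2*y^2)

For a 0-form f, d f = (∂f/∂x) dx + (∂f/∂y) dy + (∂f/∂z) dz. The components of the vector representation are exactly the entries of grad f in Cartesian coordinates:
  ∂f/∂x = 0
  ∂f/∂y = -4*y*z
  ∂f/∂z = -2*y^2.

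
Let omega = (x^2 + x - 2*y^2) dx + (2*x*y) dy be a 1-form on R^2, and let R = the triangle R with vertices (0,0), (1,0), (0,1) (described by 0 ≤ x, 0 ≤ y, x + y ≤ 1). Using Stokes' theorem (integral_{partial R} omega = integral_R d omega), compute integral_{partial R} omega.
integral_(partial R) omega = 1

Stokes: integral_partial_R omega = integral_R d omega with d omega = (∂Q/∂x - ∂P/∂y) dx ∧ dy.
  ∂Q/∂x = 2*y
  ∂P/∂y = -4*y
  integrand = ∂Q/∂x - ∂P/∂y = 6*y.
Integrating over R: integral_0^1 integral_0^{1-x} (6*y) dy dx = 1.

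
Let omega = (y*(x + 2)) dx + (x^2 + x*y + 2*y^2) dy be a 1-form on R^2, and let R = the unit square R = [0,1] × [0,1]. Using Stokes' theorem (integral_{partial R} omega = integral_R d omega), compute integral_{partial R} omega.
integral_(partial R) omega = -1

Stokes: integral_partial_R omega = integral_R d omega with d omega = (∂Q/∂x - ∂P/∂y) dx ∧ dy.
  ∂Q/∂x = 2*x + y
  ∂P/∂y = x + 2
  integrand = ∂Q/∂x - ∂P/∂y = x + y - 2.
Integrating over R: integral_0^1 integral_0^1 (x + y - 2) dx dy = -1.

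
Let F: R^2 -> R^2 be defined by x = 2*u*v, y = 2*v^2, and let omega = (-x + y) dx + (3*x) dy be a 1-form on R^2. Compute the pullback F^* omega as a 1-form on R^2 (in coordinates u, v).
F^* omega = (4*v^2*(-u + v)) du + (4*u*v*(-u + 7*v)) dv

Using F^*(f dg) = (f ∘ F) d(g ∘ F), substitute each coordinate x_i by F_i(u, v) in f_i, and replace dx_i by d F_i = (∂F_i/∂u) du + (∂F_i/∂v) dv.
  For the x component: f_1(F) = 2*v*(-u + v); d F_1 = (2*v) du + (2*u) dv
  For the y component: f_2(F) = 6*u*v; d F_2 = (0) du + (4*v) dv
Combining and collecting du, dv coefficients:
  coeff of du: 4*v^2*(-u + v)
  coeff of dv: 4*u*v*(-u + 7*v)
F^* omega = (4*v^2*(-u + v)) du + (4*u*v*(-u + 7*v)) dv.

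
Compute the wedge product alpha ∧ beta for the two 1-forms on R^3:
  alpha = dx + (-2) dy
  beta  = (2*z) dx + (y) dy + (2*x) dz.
alpha ∧ beta = (y + 4*z) dx ∧ dy + (2*x) dx ∧ dz + (-4*x) dy ∧ dz

Distribute the wedge, using dx_i ∧ dx_j = -dx_j ∧ dx_i and dx_i ∧ dx_i = 0. For each pair (i, j) with i < j, the coefficient of dx_i ∧ dx_j in alpha ∧ beta is (alpha_i * beta_j - alpha_j * beta_i). Collecting: alpha ∧ beta = (y + 4*z) dx ∧ dy + (2*x) dx ∧ dz + (-4*x) dy ∧ dz.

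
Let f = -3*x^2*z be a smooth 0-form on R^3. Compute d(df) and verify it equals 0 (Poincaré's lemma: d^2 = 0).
d(df) = 0

Step 1: df = sum_i (∂f/∂x_i) dx_i = (-6*x*z) dx + (0) dy + (-3*x^2) dz.
Step 2: Apply d again. Using the 1-form formula, the coefficient of dx ∧ dy in d(df) is ∂^2 f/∂x ∂y - ∂^2 f/∂y ∂x = (0) - (0) = 0 (equality of mixed partials for smooth f).
Similarly for dx ∧ dz and dy ∧ dz — all coefficients vanish. So d(df) = 0.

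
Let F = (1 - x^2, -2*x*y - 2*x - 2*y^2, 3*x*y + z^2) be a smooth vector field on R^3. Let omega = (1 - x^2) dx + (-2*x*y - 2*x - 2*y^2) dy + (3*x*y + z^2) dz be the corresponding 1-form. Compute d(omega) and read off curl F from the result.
d(omega) = (3*x) dy ∧ dz + (-3*y) dz ∧ dx + (-2*y - 2) dx ∧ dy; curl F = (3*x, -3*y, -2*y - 2)

d omega = sum_{i<j} (∂f_j/∂x_i - ∂f_i/∂x_j) dx_i ∧ dx_j. Under the identification (dy ∧ dz, dz ∧ dx, dx ∧ dy) ↔ (e_x, e_y, e_z), the coefficients are exactly the components of curl F. Compute:
  ∂R/∂y - ∂Q/∂z = (3*x) - (0) = 3*x
  ∂P/∂z - ∂R/∂x = (0) - (3*y) = -3*y
  ∂Q/∂x - ∂P/∂y = (-2*y - 2) - (0) = -2*y - 2.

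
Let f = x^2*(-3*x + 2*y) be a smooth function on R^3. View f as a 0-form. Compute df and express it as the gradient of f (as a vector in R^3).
df = (x*(-9*x + 4*y)) dx + (2*x^2) dy + (0) dz; grad f = (x*(-9*x + 4*y), 2*x^2, 0)

For a 0-form f, d f = (∂f/∂x) dx + (∂f/∂y) dy + (∂f/∂z) dz. The components of the vector representation are exactly the entries of grad f in Cartesian coordinates:
  ∂f/∂x = x*(-9*x + 4*y)
  ∂f/∂y = 2*x^2
  ∂f/∂z = 0.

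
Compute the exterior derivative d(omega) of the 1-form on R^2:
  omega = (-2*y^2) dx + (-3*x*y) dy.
d(omega) = (y) dx ∧ dy

For a 1-form omega = sum_i f_i dx_i, the exterior derivative is
  d(omega) = sum_{i < j} (∂f_j/∂x_i - ∂f_i/∂x_j) dx_i ∧ dx_j.
  coefficient of dx ∧ dy: ∂f_2/∂x - ∂f_1/∂y = ∂(-3*x*y)/∂x - ∂(-2*y^2)/∂y = y
Assembling: d(omega) = (y) dx ∧ dy.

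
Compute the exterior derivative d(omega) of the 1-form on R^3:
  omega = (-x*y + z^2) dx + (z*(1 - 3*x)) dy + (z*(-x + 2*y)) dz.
d(omega) = (x - 3*z) dx ∧ dy + (-3*z) dx ∧ dz + (3*x + 2*z - 1) dy ∧ dz

For a 1-form omega = sum_i f_i dx_i, the exterior derivative is
  d(omega) = sum_{i < j} (∂f_j/∂x_i - ∂f_i/∂x_j) dx_i ∧ dx_j.
  coefficient of dx ∧ dy: ∂f_2/∂x - ∂f_1/∂y = ∂(z*(1 - 3*x))/∂x - ∂(-x*y + z^2)/∂y = x - 3*z
  coefficient of dx ∧ dz: ∂f_3/∂x - ∂f_1/∂z = ∂(z*(-x + 2*y))/∂x - ∂(-x*y + z^2)/∂z = -3*z
  coefficient of dy ∧ dz: ∂f_3/∂y - ∂f_2/∂z = ∂(z*(-x + 2*y))/∂y - ∂(z*(1 - 3*x))/∂z = 3*x + 2*z - 1
Assembling: d(omega) = (x - 3*z) dx ∧ dy + (-3*z) dx ∧ dz + (3*x + 2*z - 1) dy ∧ dz.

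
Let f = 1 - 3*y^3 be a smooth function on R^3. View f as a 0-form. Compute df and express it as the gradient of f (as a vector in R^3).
df = (0) dx + (-9*y^2) dy + (0) dz; grad f = (0, -9*y^2, 0)

For a 0-form f, d f = (∂f/∂x) dx + (∂f/∂y) dy + (∂f/∂z) dz. The components of the vector representation are exactly the entries of grad f in Cartesian coordinates:
  ∂f/∂x = 0
  ∂f/∂y = -9*y^2
  ∂f/∂z = 0.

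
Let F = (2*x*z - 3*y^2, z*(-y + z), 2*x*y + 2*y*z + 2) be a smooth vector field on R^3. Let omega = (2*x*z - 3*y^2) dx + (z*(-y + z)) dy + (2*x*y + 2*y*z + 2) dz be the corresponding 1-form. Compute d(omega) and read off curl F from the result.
d(omega) = (2*x + y) dy ∧ dz + (2*x - 2*y) dz ∧ dx + (6*y) dx ∧ dy; curl F = (2*x + y, 2*x - 2*y, 6*y)

d omega = sum_{i<j} (∂f_j/∂x_i - ∂f_i/∂x_j) dx_i ∧ dx_j. Under the identification (dy ∧ dz, dz ∧ dx, dx ∧ dy) ↔ (e_x, e_y, e_z), the coefficients are exactly the components of curl F. Compute:
  ∂R/∂y - ∂Q/∂z = (2*x + 2*z) - (-y + 2*z) = 2*x + y
  ∂P/∂z - ∂R/∂x = (2*x) - (2*y) = 2*x - 2*y
  ∂Q/∂x - ∂P/∂y = (0) - (-6*y) = 6*y.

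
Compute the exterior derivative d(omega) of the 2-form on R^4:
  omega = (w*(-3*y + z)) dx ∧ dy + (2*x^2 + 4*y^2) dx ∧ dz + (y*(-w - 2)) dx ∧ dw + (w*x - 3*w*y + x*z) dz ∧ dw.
d(omega) = (w - 8*y) dx ∧ dy ∧ dz + (w - 3*y + z + 2) dx ∧ dy ∧ dw + (w + z) dx ∧ dz ∧ dw + (-3*w) dy ∧ dz ∧ dw

For a 2-form omega = sum_{i<j} g_{ij} dx_i ∧ dx_j, the exterior derivative is
  d(omega) = sum_{i<j} d(g_{ij}) ∧ dx_i ∧ dx_j = sum_{i<j, k} (∂g_{ij}/∂x_k) dx_k ∧ dx_i ∧ dx_j.
Expand each term, using dx_k ∧ dx_i ∧ dx_j = sgn(permutation) dx_{(a)} ∧ dx_{(b)} ∧ dx_{(c)} with (a < b < c) sorted:
  d(w*(-3*y + z)) includes (∂/∂z)(w*(-3*y + z)) dz = (w) dz, which multiplied by dx ∧ dy gives (w) dx ∧ dy ∧ dz
  d(w*(-3*y + z)) includes (∂/∂w)(w*(-3*y + z)) dw = (-3*y + z) dw, which multiplied by dx ∧ dy gives (-3*y + z) dx ∧ dy ∧ dw
  d(2*x^2 + 4*y^2) includes (∂/∂y)(2*x^2 + 4*y^2) dy = (8*y) dy, which multiplied by dx ∧ dz gives (-8*y) dx ∧ dy ∧ dz
  d(y*(-w - 2)) includes (∂/∂y)(y*(-w - 2)) dy = (-w - 2) dy, which multiplied by dx ∧ dw gives (w + 2) dx ∧ dy ∧ dw
  d(w*x - 3*w*y + x*z) includes (∂/∂x)(w*x - 3*w*y + x*z) dx = (w + z) dx, which multiplied by dz ∧ dw gives (w + z) dx ∧ dz ∧ dw
  d(w*x - 3*w*y + x*z) includes (∂/∂y)(w*x - 3*w*y + x*z) dy = (-3*w) dy, which multiplied by dz ∧ dw gives (-3*w) dy ∧ dz ∧ dw
Collecting like 3-forms: d(omega) = (w - 8*y) dx ∧ dy ∧ dz + (w - 3*y + z + 2) dx ∧ dy ∧ dw + (w + z) dx ∧ dz ∧ dw + (-3*w) dy ∧ dz ∧ dw.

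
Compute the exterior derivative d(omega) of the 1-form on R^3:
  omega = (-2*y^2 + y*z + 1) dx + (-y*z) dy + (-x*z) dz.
d(omega) = (4*y - z) dx ∧ dy + (-y - z) dx ∧ dz + (y) dy ∧ dz

For a 1-form omega = sum_i f_i dx_i, the exterior derivative is
  d(omega) = sum_{i < j} (∂f_j/∂x_i - ∂f_i/∂x_j) dx_i ∧ dx_j.
  coefficient of dx ∧ dy: ∂f_2/∂x - ∂f_1/∂y = ∂(-y*z)/∂x - ∂(-2*y^2 + y*z + 1)/∂y = 4*y - z
  coefficient of dx ∧ dz: ∂f_3/∂x - ∂f_1/∂z = ∂(-x*z)/∂x - ∂(-2*y^2 + y*z + 1)/∂z = -y - z
  coefficient of dy ∧ dz: ∂f_3/∂y - ∂f_2/∂z = ∂(-x*z)/∂y - ∂(-y*z)/∂z = y
Assembling: d(omega) = (4*y - z) dx ∧ dy + (-y - z) dx ∧ dz + (y) dy ∧ dz.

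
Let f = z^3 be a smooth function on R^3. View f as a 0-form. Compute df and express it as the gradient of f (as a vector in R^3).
df = (0) dx + (0) dy + (3*z^2) dz; grad f = (0, 0, 3*z^2)

For a 0-form f, d f = (∂f/∂x) dx + (∂f/∂y) dy + (∂f/∂z) dz. The components of the vector representation are exactly the entries of grad f in Cartesian coordinates:
  ∂f/∂x = 0
  ∂f/∂y = 0
  ∂f/∂z = 3*z^2.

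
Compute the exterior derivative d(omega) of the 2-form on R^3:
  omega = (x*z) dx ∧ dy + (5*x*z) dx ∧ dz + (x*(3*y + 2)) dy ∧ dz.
d(omega) = (x + 3*y + 2) dx ∧ dy ∧ dz

For a 2-form omega = sum_{i<j} g_{ij} dx_i ∧ dx_j, the exterior derivative is
  d(omega) = sum_{i<j} d(g_{ij}) ∧ dx_i ∧ dx_j = sum_{i<j, k} (∂g_{ij}/∂x_k) dx_k ∧ dx_i ∧ dx_j.
Expand each term, using dx_k ∧ dx_i ∧ dx_j = sgn(permutation) dx_{(a)} ∧ dx_{(b)} ∧ dx_{(c)} with (a < b < c) sorted:
  d(x*z) includes (∂/∂z)(x*z) dz = (x) dz, which multiplied by dx ∧ dy gives (x) dx ∧ dy ∧ dz
  d(x*(3*y + 2)) includes (∂/∂x)(x*(3*y + 2)) dx = (3*y + 2) dx, which multiplied by dy ∧ dz gives (3*y + 2) dx ∧ dy ∧ dz
Collecting like 3-forms: d(omega) = (x + 3*y + 2) dx ∧ dy ∧ dz.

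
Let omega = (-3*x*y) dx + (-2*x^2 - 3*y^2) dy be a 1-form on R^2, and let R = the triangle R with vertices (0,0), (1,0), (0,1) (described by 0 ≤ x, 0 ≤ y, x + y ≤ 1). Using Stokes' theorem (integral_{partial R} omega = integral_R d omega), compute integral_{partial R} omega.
integral_(partial R) omega = -1/6

Stokes: integral_partial_R omega = integral_R d omega with d omega = (∂Q/∂x - ∂P/∂y) dx ∧ dy.
  ∂Q/∂x = -4*x
  ∂P/∂y = -3*x
  integrand = ∂Q/∂x - ∂P/∂y = -x.
Integrating over R: integral_0^1 integral_0^{1-x} (-x) dy dx = -1/6.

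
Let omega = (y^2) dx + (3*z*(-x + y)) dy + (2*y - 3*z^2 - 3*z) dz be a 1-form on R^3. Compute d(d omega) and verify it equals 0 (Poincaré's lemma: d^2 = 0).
d(d omega) = 0

Step 1: d omega = sum_{i<j} (∂f_j/∂x_i - ∂f_i/∂x_j) dx_i ∧ dx_j:
  coeff of dx ∧ dy: -2*y - 3*z
  coeff of dx ∧ dz: 0
  coeff of dy ∧ dz: 3*x - 3*y + 2
Step 2: Apply d again to each 2-form coefficient. The only possible 3-form in R^3 is dx ∧ dy ∧ dz, with coefficient
  ∂(coeff of dy∧dz)/∂x - ∂(coeff of dx∧dz)/∂y + ∂(coeff of dx∧dy)/∂z
  = ∂/∂x (3*x - 3*y + 2) - ∂/∂y (0) + ∂/∂z (-2*y - 3*z).
Each of these terms simplifies to sums of mixed partials that cancel in pairs. The result is 0 (by equality of mixed partials for smooth functions — Schwarz / Clairaut).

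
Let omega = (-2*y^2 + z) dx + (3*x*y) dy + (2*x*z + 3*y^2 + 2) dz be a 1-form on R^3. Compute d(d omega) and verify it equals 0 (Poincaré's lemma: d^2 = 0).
d(d omega) = 0

Step 1: d omega = sum_{i<j} (∂f_j/∂x_i - ∂f_i/∂x_j) dx_i ∧ dx_j:
  coeff of dx ∧ dy: 7*y
  coeff of dx ∧ dz: 2*z - 1
  coeff of dy ∧ dz: 6*y
Step 2: Apply d again to each 2-form coefficient. The only possible 3-form in R^3 is dx ∧ dy ∧ dz, with coefficient
  ∂(coeff of dy∧dz)/∂x - ∂(coeff of dx∧dz)/∂y + ∂(coeff of dx∧dy)/∂z
  = ∂/∂x (6*y) - ∂/∂y (2*z - 1) + ∂/∂z (7*y).
Each of these terms simplifies to sums of mixed partials that cancel in pairs. The result is 0 (by equality of mixed partials for smooth functions — Schwarz / Clairaut).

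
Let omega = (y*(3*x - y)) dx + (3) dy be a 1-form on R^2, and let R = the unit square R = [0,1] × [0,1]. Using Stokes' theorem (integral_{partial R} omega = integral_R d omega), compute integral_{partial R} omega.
integral_(partial R) omega = -1/2

Stokes: integral_partial_R omega = integral_R d omega with d omega = (∂Q/∂x - ∂P/∂y) dx ∧ dy.
  ∂Q/∂x = 0
  ∂P/∂y = 3*x - 2*y
  integrand = ∂Q/∂x - ∂P/∂y = -3*x + 2*y.
Integrating over R: integral_0^1 integral_0^1 (-3*x + 2*y) dx dy = -1/2.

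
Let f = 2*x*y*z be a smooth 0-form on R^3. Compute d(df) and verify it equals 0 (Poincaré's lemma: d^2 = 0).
d(df) = 0

Step 1: df = sum_i (∂f/∂x_i) dx_i = (2*y*z) dx + (2*x*z) dy + (2*x*y) dz.
Step 2: Apply d again. Using the 1-form formula, the coefficient of dx ∧ dy in d(df) is ∂^2 f/∂x ∂y - ∂^2 f/∂y ∂x = (2*z) - (2*z) = 0 (equality of mixed partials for smooth f).
Similarly for dx ∧ dz and dy ∧ dz — all coefficients vanish. So d(df) = 0.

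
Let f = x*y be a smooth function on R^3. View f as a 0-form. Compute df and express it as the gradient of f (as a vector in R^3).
df = (y) dx + (x) dy + (0) dz; grad f = (y, x, 0)

For a 0-form f, d f = (∂f/∂x) dx + (∂f/∂y) dy + (∂f/∂z) dz. The components of the vector representation are exactly the entries of grad f in Cartesian coordinates:
  ∂f/∂x = y
  ∂f/∂y = x
  ∂f/∂z = 0.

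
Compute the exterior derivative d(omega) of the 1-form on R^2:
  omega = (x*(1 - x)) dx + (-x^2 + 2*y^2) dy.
d(omega) = (-2*x) dx ∧ dy

For a 1-form omega = sum_i f_i dx_i, the exterior derivative is
  d(omega) = sum_{i < j} (∂f_j/∂x_i - ∂f_i/∂x_j) dx_i ∧ dx_j.
  coefficient of dx ∧ dy: ∂f_2/∂x - ∂f_1/∂y = ∂(-x^2 + 2*y^2)/∂x - ∂(x*(1 - x))/∂y = -2*x
Assembling: d(omega) = (-2*x) dx ∧ dy.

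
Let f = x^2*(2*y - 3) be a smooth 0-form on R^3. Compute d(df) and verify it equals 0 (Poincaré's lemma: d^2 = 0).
d(df) = 0

Step 1: df = sum_i (∂f/∂x_i) dx_i = (2*x*(2*y - 3)) dx + (2*x^2) dy + (0) dz.
Step 2: Apply d again. Using the 1-form formula, the coefficient of dx ∧ dy in d(df) is ∂^2 f/∂x ∂y - ∂^2 f/∂y ∂x = (4*x) - (4*x) = 0 (equality of mixed partials for smooth f).
Similarly for dx ∧ dz and dy ∧ dz — all coefficients vanish. So d(df) = 0.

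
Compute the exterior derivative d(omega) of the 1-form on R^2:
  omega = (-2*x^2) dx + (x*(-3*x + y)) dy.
d(omega) = (-6*x + y) dx ∧ dy

For a 1-form omega = sum_i f_i dx_i, the exterior derivative is
  d(omega) = sum_{i < j} (∂f_j/∂x_i - ∂f_i/∂x_j) dx_i ∧ dx_j.
  coefficient of dx ∧ dy: ∂f_2/∂x - ∂f_1/∂y = ∂(x*(-3*x + y))/∂x - ∂(-2*x^2)/∂y = -6*x + y
Assembling: d(omega) = (-6*x + y) dx ∧ dy.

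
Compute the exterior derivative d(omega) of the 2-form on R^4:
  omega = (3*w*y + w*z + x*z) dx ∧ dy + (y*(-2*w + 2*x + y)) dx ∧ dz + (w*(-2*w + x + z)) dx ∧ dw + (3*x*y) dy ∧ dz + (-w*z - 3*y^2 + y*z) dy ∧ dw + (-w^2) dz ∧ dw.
d(omega) = (3*w - x + y) dx ∧ dy ∧ dz + (3*y + z) dx ∧ dy ∧ dw + (-w - 2*y) dx ∧ dz ∧ dw + (w - y) dy ∧ dz ∧ dw

For a 2-form omega = sum_{i<j} g_{ij} dx_i ∧ dx_j, the exterior derivative is
  d(omega) = sum_{i<j} d(g_{ij}) ∧ dx_i ∧ dx_j = sum_{i<j, k} (∂g_{ij}/∂x_k) dx_k ∧ dx_i ∧ dx_j.
Expand each term, using dx_k ∧ dx_i ∧ dx_j = sgn(permutation) dx_{(a)} ∧ dx_{(b)} ∧ dx_{(c)} with (a < b < c) sorted:
  d(3*w*y + w*z + x*z) includes (∂/∂z)(3*w*y + w*z + x*z) dz = (w + x) dz, which multiplied by dx ∧ dy gives (w + x) dx ∧ dy ∧ dz
  d(3*w*y + w*z + x*z) includes (∂/∂w)(3*w*y + w*z + x*z) dw = (3*y + z) dw, which multiplied by dx ∧ dy gives (3*y + z) dx ∧ dy ∧ dw
  d(y*(-2*w + 2*x + y)) includes (∂/∂y)(y*(-2*w + 2*x + y)) dy = (-2*w + 2*x + 2*y) dy, which multiplied by dx ∧ dz gives (2*w - 2*x - 2*y) dx ∧ dy ∧ dz
  d(y*(-2*w + 2*x + y)) includes (∂/∂w)(y*(-2*w + 2*x + y)) dw = (-2*y) dw, which multiplied by dx ∧ dz gives (-2*y) dx ∧ dz ∧ dw
  d(w*(-2*w + x + z)) includes (∂/∂z)(w*(-2*w + x + z)) dz = (w) dz, which multiplied by dx ∧ dw gives (-w) dx ∧ dz ∧ dw
  d(3*x*y) includes (∂/∂x)(3*x*y) dx = (3*y) dx, which multiplied by dy ∧ dz gives (3*y) dx ∧ dy ∧ dz
  d(-w*z - 3*y^2 + y*z) includes (∂/∂z)(-w*z - 3*y^2 + y*z) dz = (-w + y) dz, which multiplied by dy ∧ dw gives (w - y) dy ∧ dz ∧ dw
Collecting like 3-forms: d(omega) = (3*w - x + y) dx ∧ dy ∧ dz + (3*y + z) dx ∧ dy ∧ dw + (-w - 2*y) dx ∧ dz ∧ dw + (w - y) dy ∧ dz ∧ dw.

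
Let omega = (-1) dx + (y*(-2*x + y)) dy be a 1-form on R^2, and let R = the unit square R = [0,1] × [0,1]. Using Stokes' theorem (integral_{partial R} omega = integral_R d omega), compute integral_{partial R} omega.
integral_(partial R) omega = -1

Stokes: integral_partial_R omega = integral_R d omega with d omega = (∂Q/∂x - ∂P/∂y) dx ∧ dy.
  ∂Q/∂x = -2*y
  ∂P/∂y = 0
  integrand = ∂Q/∂x - ∂P/∂y = -2*y.
Integrating over R: integral_0^1 integral_0^1 (-2*y) dx dy = -1.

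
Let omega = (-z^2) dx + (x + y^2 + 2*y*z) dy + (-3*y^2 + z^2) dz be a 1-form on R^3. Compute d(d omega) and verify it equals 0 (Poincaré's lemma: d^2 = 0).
d(d omega) = 0

Step 1: d omega = sum_{i<j} (∂f_j/∂x_i - ∂f_i/∂x_j) dx_i ∧ dx_j:
  coeff of dx ∧ dy: 1
  coeff of dx ∧ dz: 2*z
  coeff of dy ∧ dz: -8*y
Step 2: Apply d again to each 2-form coefficient. The only possible 3-form in R^3 is dx ∧ dy ∧ dz, with coefficient
  ∂(coeff of dy∧dz)/∂x - ∂(coeff of dx∧dz)/∂y + ∂(coeff of dx∧dy)/∂z
  = ∂/∂x (-8*y) - ∂/∂y (2*z) + ∂/∂z (1).
Each of these terms simplifies to sums of mixed partials that cancel in pairs. The result is 0 (by equality of mixed partials for smooth functions — Schwarz / Clairaut).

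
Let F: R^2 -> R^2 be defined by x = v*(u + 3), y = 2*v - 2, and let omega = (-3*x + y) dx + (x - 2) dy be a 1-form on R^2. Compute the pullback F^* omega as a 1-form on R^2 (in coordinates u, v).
F^* omega = (v*(-3*u*v - 7*v - 2)) du + (-3*u^2*v - 14*u*v - 2*u - 15*v - 10) dv

Using F^*(f dg) = (f ∘ F) d(g ∘ F), substitute each coordinate x_i by F_i(u, v) in f_i, and replace dx_i by d F_i = (∂F_i/∂u) du + (∂F_i/∂v) dv.
  For the x component: f_1(F) = -3*u*v - 7*v - 2; d F_1 = (v) du + (u + 3) dv
  For the y component: f_2(F) = u*v + 3*v - 2; d F_2 = (0) du + (2) dv
Combining and collecting du, dv coefficients:
  coeff of du: v*(-3*u*v - 7*v - 2)
  coeff of dv: -3*u^2*v - 14*u*v - 2*u - 15*v - 10
F^* omega = (v*(-3*u*v - 7*v - 2)) du + (-3*u^2*v - 14*u*v - 2*u - 15*v - 10) dv.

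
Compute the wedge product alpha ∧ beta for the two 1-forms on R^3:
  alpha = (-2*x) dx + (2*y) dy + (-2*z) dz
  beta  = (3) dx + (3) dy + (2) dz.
alpha ∧ beta = (-6*x - 6*y) dx ∧ dy + (-4*x + 6*z) dx ∧ dz + (4*y + 6*z) dy ∧ dz

Distribute the wedge, using dx_i ∧ dx_j = -dx_j ∧ dx_i and dx_i ∧ dx_i = 0. For each pair (i, j) with i < j, the coefficient of dx_i ∧ dx_j in alpha ∧ beta is (alpha_i * beta_j - alpha_j * beta_i). Collecting: alpha ∧ beta = (-6*x - 6*y) dx ∧ dy + (-4*x + 6*z) dx ∧ dz + (4*y + 6*z) dy ∧ dz.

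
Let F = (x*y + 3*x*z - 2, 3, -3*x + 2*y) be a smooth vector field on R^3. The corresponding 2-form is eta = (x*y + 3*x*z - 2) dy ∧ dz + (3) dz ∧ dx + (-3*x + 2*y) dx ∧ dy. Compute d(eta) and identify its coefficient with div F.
d(eta) = (y + 3*z) dx ∧ dy ∧ dz; div F = y + 3*z

For a 2-form in R^3 of the form above, applying d gives a 3-form with coefficient ∂P/∂x + ∂Q/∂y + ∂R/∂z:
  ∂P/∂x = y + 3*z
  ∂Q/∂y = 0
  ∂R/∂z = 0
Sum = y + 3*z, which is exactly div F.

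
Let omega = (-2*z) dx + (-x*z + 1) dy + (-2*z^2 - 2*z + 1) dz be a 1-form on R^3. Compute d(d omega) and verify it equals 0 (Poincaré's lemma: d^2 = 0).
d(d omega) = 0

Step 1: d omega = sum_{i<j} (∂f_j/∂x_i - ∂f_i/∂x_j) dx_i ∧ dx_j:
  coeff of dx ∧ dy: -z
  coeff of dx ∧ dz: 2
  coeff of dy ∧ dz: x
Step 2: Apply d again to each 2-form coefficient. The only possible 3-form in R^3 is dx ∧ dy ∧ dz, with coefficient
  ∂(coeff of dy∧dz)/∂x - ∂(coeff of dx∧dz)/∂y + ∂(coeff of dx∧dy)/∂z
  = ∂/∂x (x) - ∂/∂y (2) + ∂/∂z (-z).
Each of these terms simplifies to sums of mixed partials that cancel in pairs. The result is 0 (by equality of mixed partials for smooth functions — Schwarz / Clairaut).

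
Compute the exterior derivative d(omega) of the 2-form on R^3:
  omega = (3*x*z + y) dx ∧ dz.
d(omega) = (-1) dx ∧ dy ∧ dz

For a 2-form omega = sum_{i<j} g_{ij} dx_i ∧ dx_j, the exterior derivative is
  d(omega) = sum_{i<j} d(g_{ij}) ∧ dx_i ∧ dx_j = sum_{i<j, k} (∂g_{ij}/∂x_k) dx_k ∧ dx_i ∧ dx_j.
Expand each term, using dx_k ∧ dx_i ∧ dx_j = sgn(permutation) dx_{(a)} ∧ dx_{(b)} ∧ dx_{(c)} with (a < b < c) sorted:
  d(3*x*z + y) includes (∂/∂y)(3*x*z + y) dy = (1) dy, which multiplied by dx ∧ dz gives (-1) dx ∧ dy ∧ dz
Collecting like 3-forms: d(omega) = (-1) dx ∧ dy ∧ dz.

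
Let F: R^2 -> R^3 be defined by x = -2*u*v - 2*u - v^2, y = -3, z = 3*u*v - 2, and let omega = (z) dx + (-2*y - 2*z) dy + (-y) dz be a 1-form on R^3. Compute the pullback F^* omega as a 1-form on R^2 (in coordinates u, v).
F^* omega = (-6*u*v^2 - 6*u*v + 13*v + 4) du + (-6*u^2*v - 6*u*v^2 + 13*u + 4*v) dv

Using F^*(f dg) = (f ∘ F) d(g ∘ F), substitute each coordinate x_i by F_i(u, v) in f_i, and replace dx_i by d F_i = (∂F_i/∂u) du + (∂F_i/∂v) dv.
  For the x component: f_1(F) = 3*u*v - 2; d F_1 = (-2*v - 2) du + (-2*u - 2*v) dv
  For the y component: f_2(F) = -6*u*v + 10; d F_2 = (0) du + (0) dv
  For the z component: f_3(F) = 3; d F_3 = (3*v) du + (3*u) dv
Combining and collecting du, dv coefficients:
  coeff of du: -6*u*v^2 - 6*u*v + 13*v + 4
  coeff of dv: -6*u^2*v - 6*u*v^2 + 13*u + 4*v
F^* omega = (-6*u*v^2 - 6*u*v + 13*v + 4) du + (-6*u^2*v - 6*u*v^2 + 13*u + 4*v) dv.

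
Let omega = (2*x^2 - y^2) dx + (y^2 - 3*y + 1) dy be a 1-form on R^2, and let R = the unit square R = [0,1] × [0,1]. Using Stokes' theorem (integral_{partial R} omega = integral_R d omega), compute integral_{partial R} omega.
integral_(partial R) omega = 1

Stokes: integral_partial_R omega = integral_R d omega with d omega = (∂Q/∂x - ∂P/∂y) dx ∧ dy.
  ∂Q/∂x = 0
  ∂P/∂y = -2*y
  integrand = ∂Q/∂x - ∂P/∂y = 2*y.
Integrating over R: integral_0^1 integral_0^1 (2*y) dx dy = 1.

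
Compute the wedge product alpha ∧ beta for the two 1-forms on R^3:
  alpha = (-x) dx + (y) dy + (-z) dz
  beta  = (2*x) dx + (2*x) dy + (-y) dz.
alpha ∧ beta = (-2*x*(x + y)) dx ∧ dy + (x*(y + 2*z)) dx ∧ dz + (2*x*z - y^2) dy ∧ dz

Distribute the wedge, using dx_i ∧ dx_j = -dx_j ∧ dx_i and dx_i ∧ dx_i = 0. For each pair (i, j) with i < j, the coefficient of dx_i ∧ dx_j in alpha ∧ beta is (alpha_i * beta_j - alpha_j * beta_i). Collecting: alpha ∧ beta = (-2*x*(x + y)) dx ∧ dy + (x*(y + 2*z)) dx ∧ dz + (2*x*z - y^2) dy ∧ dz.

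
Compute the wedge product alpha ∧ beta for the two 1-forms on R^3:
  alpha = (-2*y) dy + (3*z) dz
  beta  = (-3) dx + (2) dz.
alpha ∧ beta = (-6*y) dx ∧ dy + (-4*y) dy ∧ dz + (9*z) dx ∧ dz

Distribute the wedge, using dx_i ∧ dx_j = -dx_j ∧ dx_i and dx_i ∧ dx_i = 0. For each pair (i, j) with i < j, the coefficient of dx_i ∧ dx_j in alpha ∧ beta is (alpha_i * beta_j - alpha_j * beta_i). Collecting: alpha ∧ beta = (-6*y) dx ∧ dy + (-4*y) dy ∧ dz + (9*z) dx ∧ dz.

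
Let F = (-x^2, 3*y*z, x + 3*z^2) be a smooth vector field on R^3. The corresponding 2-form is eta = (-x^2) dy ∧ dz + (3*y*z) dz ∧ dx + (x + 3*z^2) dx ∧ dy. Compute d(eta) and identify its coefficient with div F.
d(eta) = (-2*x + 9*z) dx ∧ dy ∧ dz; div F = -2*x + 9*z

For a 2-form in R^3 of the form above, applying d gives a 3-form with coefficient ∂P/∂x + ∂Q/∂y + ∂R/∂z:
  ∂P/∂x = -2*x
  ∂Q/∂y = 3*z
  ∂R/∂z = 6*z
Sum = -2*x + 9*z, which is exactly div F.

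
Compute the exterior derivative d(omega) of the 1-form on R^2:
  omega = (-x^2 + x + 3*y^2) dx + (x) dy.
d(omega) = (1 - 6*y) dx ∧ dy

For a 1-form omega = sum_i f_i dx_i, the exterior derivative is
  d(omega) = sum_{i < j} (∂f_j/∂x_i - ∂f_i/∂x_j) dx_i ∧ dx_j.
  coefficient of dx ∧ dy: ∂f_2/∂x - ∂f_1/∂y = ∂(x)/∂x - ∂(-x^2 + x + 3*y^2)/∂y = 1 - 6*y
Assembling: d(omega) = (1 - 6*y) dx ∧ dy.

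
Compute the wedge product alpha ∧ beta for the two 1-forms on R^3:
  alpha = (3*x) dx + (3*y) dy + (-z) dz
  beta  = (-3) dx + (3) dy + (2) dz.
alpha ∧ beta = (9*x + 9*y) dx ∧ dy + (6*x - 3*z) dx ∧ dz + (6*y + 3*z) dy ∧ dz

Distribute the wedge, using dx_i ∧ dx_j = -dx_j ∧ dx_i and dx_i ∧ dx_i = 0. For each pair (i, j) with i < j, the coefficient of dx_i ∧ dx_j in alpha ∧ beta is (alpha_i * beta_j - alpha_j * beta_i). Collecting: alpha ∧ beta = (9*x + 9*y) dx ∧ dy + (6*x - 3*z) dx ∧ dz + (6*y + 3*z) dy ∧ dz.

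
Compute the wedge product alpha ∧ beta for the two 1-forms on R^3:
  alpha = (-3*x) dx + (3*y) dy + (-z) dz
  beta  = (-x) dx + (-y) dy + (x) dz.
alpha ∧ beta = (6*x*y) dx ∧ dy + (-x*(3*x + z)) dx ∧ dz + (y*(3*x - z)) dy ∧ dz

Distribute the wedge, using dx_i ∧ dx_j = -dx_j ∧ dx_i and dx_i ∧ dx_i = 0. For each pair (i, j) with i < j, the coefficient of dx_i ∧ dx_j in alpha ∧ beta is (alpha_i * beta_j - alpha_j * beta_i). Collecting: alpha ∧ beta = (6*x*y) dx ∧ dy + (-x*(3*x + z)) dx ∧ dz + (y*(3*x - z)) dy ∧ dz.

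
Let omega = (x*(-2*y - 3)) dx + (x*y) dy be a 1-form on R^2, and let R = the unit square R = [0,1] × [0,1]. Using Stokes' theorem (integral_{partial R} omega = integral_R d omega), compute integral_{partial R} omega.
integral_(partial R) omega = 3/2

Stokes: integral_partial_R omega = integral_R d omega with d omega = (∂Q/∂x - ∂P/∂y) dx ∧ dy.
  ∂Q/∂x = y
  ∂P/∂y = -2*x
  integrand = ∂Q/∂x - ∂P/∂y = 2*x + y.
Integrating over R: integral_0^1 integral_0^1 (2*x + y) dx dy = 3/2.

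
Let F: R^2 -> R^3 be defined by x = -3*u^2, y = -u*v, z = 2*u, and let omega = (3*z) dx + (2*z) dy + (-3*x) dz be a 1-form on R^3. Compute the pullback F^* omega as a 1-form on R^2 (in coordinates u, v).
F^* omega = (2*u*(-9*u - 2*v)) du + (-4*u^2) dv

Using F^*(f dg) = (f ∘ F) d(g ∘ F), substitute each coordinate x_i by F_i(u, v) in f_i, and replace dx_i by d F_i = (∂F_i/∂u) du + (∂F_i/∂v) dv.
  For the x component: f_1(F) = 6*u; d F_1 = (-6*u) du + (0) dv
  For the y component: f_2(F) = 4*u; d F_2 = (-v) du + (-u) dv
  For the z component: f_3(F) = 9*u^2; d F_3 = (2) du + (0) dv
Combining and collecting du, dv coefficients:
  coeff of du: 2*u*(-9*u - 2*v)
  coeff of dv: -4*u^2
F^* omega = (2*u*(-9*u - 2*v)) du + (-4*u^2) dv.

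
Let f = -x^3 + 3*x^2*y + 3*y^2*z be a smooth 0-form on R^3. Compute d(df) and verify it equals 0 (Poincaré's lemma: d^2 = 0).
d(df) = 0

Step 1: df = sum_i (∂f/∂x_i) dx_i = (3*x*(-x + 2*y)) dx + (3*x^2 + 6*y*z) dy + (3*y^2) dz.
Step 2: Apply d again. Using the 1-form formula, the coefficient of dx ∧ dy in d(df) is ∂^2 f/∂x ∂y - ∂^2 f/∂y ∂x = (6*x) - (6*x) = 0 (equality of mixed partials for smooth f).
Similarly for dx ∧ dz and dy ∧ dz — all coefficients vanish. So d(df) = 0.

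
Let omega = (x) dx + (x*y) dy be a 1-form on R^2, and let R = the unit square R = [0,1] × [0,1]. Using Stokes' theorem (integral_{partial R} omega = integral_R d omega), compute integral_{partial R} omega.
integral_(partial R) omega = 1/2

Stokes: integral_partial_R omega = integral_R d omega with d omega = (∂Q/∂x - ∂P/∂y) dx ∧ dy.
  ∂Q/∂x = y
  ∂P/∂y = 0
  integrand = ∂Q/∂x - ∂P/∂y = y.
Integrating over R: integral_0^1 integral_0^1 (y) dx dy = 1/2.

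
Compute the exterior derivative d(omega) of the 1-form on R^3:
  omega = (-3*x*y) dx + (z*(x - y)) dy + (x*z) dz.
d(omega) = (3*x + z) dx ∧ dy + (z) dx ∧ dz + (-x + y) dy ∧ dz

For a 1-form omega = sum_i f_i dx_i, the exterior derivative is
  d(omega) = sum_{i < j} (∂f_j/∂x_i - ∂f_i/∂x_j) dx_i ∧ dx_j.
  coefficient of dx ∧ dy: ∂f_2/∂x - ∂f_1/∂y = ∂(z*(x - y))/∂x - ∂(-3*x*y)/∂y = 3*x + z
  coefficient of dx ∧ dz: ∂f_3/∂x - ∂f_1/∂z = ∂(x*z)/∂x - ∂(-3*x*y)/∂z = z
  coefficient of dy ∧ dz: ∂f_3/∂y - ∂f_2/∂z = ∂(x*z)/∂y - ∂(z*(x - y))/∂z = -x + y
Assembling: d(omega) = (3*x + z) dx ∧ dy + (z) dx ∧ dz + (-x + y) dy ∧ dz.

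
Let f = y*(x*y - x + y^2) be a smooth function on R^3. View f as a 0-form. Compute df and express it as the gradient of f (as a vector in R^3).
df = (y*(y - 1)) dx + (2*x*y - x + 3*y^2) dy + (0) dz; grad f = (y*(y - 1), 2*x*y - x + 3*y^2, 0)

For a 0-form f, d f = (∂f/∂x) dx + (∂f/∂y) dy + (∂f/∂z) dz. The components of the vector representation are exactly the entries of grad f in Cartesian coordinates:
  ∂f/∂x = y*(y - 1)
  ∂f/∂y = 2*x*y - x + 3*y^2
  ∂f/∂z = 0.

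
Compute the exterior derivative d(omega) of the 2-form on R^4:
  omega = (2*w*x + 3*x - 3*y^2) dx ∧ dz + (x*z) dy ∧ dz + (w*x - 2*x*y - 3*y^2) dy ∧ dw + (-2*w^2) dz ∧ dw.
d(omega) = (6*y + z) dx ∧ dy ∧ dz + (2*x) dx ∧ dz ∧ dw + (w - 2*y) dx ∧ dy ∧ dw

For a 2-form omega = sum_{i<j} g_{ij} dx_i ∧ dx_j, the exterior derivative is
  d(omega) = sum_{i<j} d(g_{ij}) ∧ dx_i ∧ dx_j = sum_{i<j, k} (∂g_{ij}/∂x_k) dx_k ∧ dx_i ∧ dx_j.
Expand each term, using dx_k ∧ dx_i ∧ dx_j = sgn(permutation) dx_{(a)} ∧ dx_{(b)} ∧ dx_{(c)} with (a < b < c) sorted:
  d(2*w*x + 3*x - 3*y^2) includes (∂/∂y)(2*w*x + 3*x - 3*y^2) dy = (-6*y) dy, which multiplied by dx ∧ dz gives (6*y) dx ∧ dy ∧ dz
  d(2*w*x + 3*x - 3*y^2) includes (∂/∂w)(2*w*x + 3*x - 3*y^2) dw = (2*x) dw, which multiplied by dx ∧ dz gives (2*x) dx ∧ dz ∧ dw
  d(x*z) includes (∂/∂x)(x*z) dx = (z) dx, which multiplied by dy ∧ dz gives (z) dx ∧ dy ∧ dz
  d(w*x - 2*x*y - 3*y^2) includes (∂/∂x)(w*x - 2*x*y - 3*y^2) dx = (w - 2*y) dx, which multiplied by dy ∧ dw gives (w - 2*y) dx ∧ dy ∧ dw
Collecting like 3-forms: d(omega) = (6*y + z) dx ∧ dy ∧ dz + (2*x) dx ∧ dz ∧ dw + (w - 2*y) dx ∧ dy ∧ dw.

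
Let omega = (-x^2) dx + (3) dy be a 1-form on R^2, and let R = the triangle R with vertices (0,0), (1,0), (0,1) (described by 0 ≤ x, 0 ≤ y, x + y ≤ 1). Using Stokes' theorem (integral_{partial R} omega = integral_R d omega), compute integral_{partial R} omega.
integral_(partial R) omega = 0

Stokes: integral_partial_R omega = integral_R d omega with d omega = (∂Q/∂x - ∂P/∂y) dx ∧ dy.
  ∂Q/∂x = 0
  ∂P/∂y = 0
  integrand = ∂Q/∂x - ∂P/∂y = 0.
Integrating over R: integral_0^1 integral_0^{1-x} (0) dy dx = 0.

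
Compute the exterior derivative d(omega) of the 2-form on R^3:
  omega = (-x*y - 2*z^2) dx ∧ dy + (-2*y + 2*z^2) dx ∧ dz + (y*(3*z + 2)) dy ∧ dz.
d(omega) = (2 - 4*z) dx ∧ dy ∧ dz

For a 2-form omega = sum_{i<j} g_{ij} dx_i ∧ dx_j, the exterior derivative is
  d(omega) = sum_{i<j} d(g_{ij}) ∧ dx_i ∧ dx_j = sum_{i<j, k} (∂g_{ij}/∂x_k) dx_k ∧ dx_i ∧ dx_j.
Expand each term, using dx_k ∧ dx_i ∧ dx_j = sgn(permutation) dx_{(a)} ∧ dx_{(b)} ∧ dx_{(c)} with (a < b < c) sorted:
  d(-x*y - 2*z^2) includes (∂/∂z)(-x*y - 2*z^2) dz = (-4*z) dz, which multiplied by dx ∧ dy gives (-4*z) dx ∧ dy ∧ dz
  d(-2*y + 2*z^2) includes (∂/∂y)(-2*y + 2*z^2) dy = (-2) dy, which multiplied by dx ∧ dz gives (2) dx ∧ dy ∧ dz
Collecting like 3-forms: d(omega) = (2 - 4*z) dx ∧ dy ∧ dz.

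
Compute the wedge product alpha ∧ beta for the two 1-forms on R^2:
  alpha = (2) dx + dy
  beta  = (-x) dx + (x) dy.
alpha ∧ beta = (3*x) dx ∧ dy

Distribute the wedge, using dx_i ∧ dx_j = -dx_j ∧ dx_i and dx_i ∧ dx_i = 0. For each pair (i, j) with i < j, the coefficient of dx_i ∧ dx_j in alpha ∧ beta is (alpha_i * beta_j - alpha_j * beta_i). Collecting: alpha ∧ beta = (3*x) dx ∧ dy.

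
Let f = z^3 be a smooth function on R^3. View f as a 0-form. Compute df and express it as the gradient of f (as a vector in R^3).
df = (0) dx + (0) dy + (3*z^2) dz; grad f = (0, 0, 3*z^2)

For a 0-form f, d f = (∂f/∂x) dx + (∂f/∂y) dy + (∂f/∂z) dz. The components of the vector representation are exactly the entries of grad f in Cartesian coordinates:
  ∂f/∂x = 0
  ∂f/∂y = 0
  ∂f/∂z = 3*z^2.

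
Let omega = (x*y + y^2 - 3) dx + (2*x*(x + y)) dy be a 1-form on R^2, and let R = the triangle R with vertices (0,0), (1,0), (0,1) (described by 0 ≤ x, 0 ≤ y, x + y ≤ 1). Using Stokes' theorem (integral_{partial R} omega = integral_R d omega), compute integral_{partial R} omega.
integral_(partial R) omega = 1/2

Stokes: integral_partial_R omega = integral_R d omega with d omega = (∂Q/∂x - ∂P/∂y) dx ∧ dy.
  ∂Q/∂x = 4*x + 2*y
  ∂P/∂y = x + 2*y
  integrand = ∂Q/∂x - ∂P/∂y = 3*x.
Integrating over R: integral_0^1 integral_0^{1-x} (3*x) dy dx = 1/2.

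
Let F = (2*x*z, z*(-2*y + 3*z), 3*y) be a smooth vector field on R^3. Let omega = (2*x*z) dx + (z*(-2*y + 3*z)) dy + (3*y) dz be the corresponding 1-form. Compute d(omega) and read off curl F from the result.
d(omega) = (2*y - 6*z + 3) dy ∧ dz + (2*x) dz ∧ dx + (0) dx ∧ dy; curl F = (2*y - 6*z + 3, 2*x, 0)

d omega = sum_{i<j} (∂f_j/∂x_i - ∂f_i/∂x_j) dx_i ∧ dx_j. Under the identification (dy ∧ dz, dz ∧ dx, dx ∧ dy) ↔ (e_x, e_y, e_z), the coefficients are exactly the components of curl F. Compute:
  ∂R/∂y - ∂Q/∂z = (3) - (-2*y + 6*z) = 2*y - 6*z + 3
  ∂P/∂z - ∂R/∂x = (2*x) - (0) = 2*x
  ∂Q/∂x - ∂P/∂y = (0) - (0) = 0.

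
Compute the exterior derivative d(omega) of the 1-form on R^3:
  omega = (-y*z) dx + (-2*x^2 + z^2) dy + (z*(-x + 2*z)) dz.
d(omega) = (-4*x + z) dx ∧ dy + (y - z) dx ∧ dz + (-2*z) dy ∧ dz

For a 1-form omega = sum_i f_i dx_i, the exterior derivative is
  d(omega) = sum_{i < j} (∂f_j/∂x_i - ∂f_i/∂x_j) dx_i ∧ dx_j.
  coefficient of dx ∧ dy: ∂f_2/∂x - ∂f_1/∂y = ∂(-2*x^2 + z^2)/∂x - ∂(-y*z)/∂y = -4*x + z
  coefficient of dx ∧ dz: ∂f_3/∂x - ∂f_1/∂z = ∂(z*(-x + 2*z))/∂x - ∂(-y*z)/∂z = y - z
  coefficient of dy ∧ dz: ∂f_3/∂y - ∂f_2/∂z = ∂(z*(-x + 2*z))/∂y - ∂(-2*x^2 + z^2)/∂z = -2*z
Assembling: d(omega) = (-4*x + z) dx ∧ dy + (y - z) dx ∧ dz + (-2*z) dy ∧ dz.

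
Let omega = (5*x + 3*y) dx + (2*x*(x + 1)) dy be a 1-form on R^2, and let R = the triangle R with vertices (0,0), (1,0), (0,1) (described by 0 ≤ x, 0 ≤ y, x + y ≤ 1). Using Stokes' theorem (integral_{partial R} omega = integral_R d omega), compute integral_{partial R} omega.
integral_(partial R) omega = 1/6

Stokes: integral_partial_R omega = integral_R d omega with d omega = (∂Q/∂x - ∂P/∂y) dx ∧ dy.
  ∂Q/∂x = 4*x + 2
  ∂P/∂y = 3
  integrand = ∂Q/∂x - ∂P/∂y = 4*x - 1.
Integrating over R: integral_0^1 integral_0^{1-x} (4*x - 1) dy dx = 1/6.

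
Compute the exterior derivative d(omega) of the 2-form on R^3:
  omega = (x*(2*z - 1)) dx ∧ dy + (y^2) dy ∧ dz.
d(omega) = (2*x) dx ∧ dy ∧ dz

For a 2-form omega = sum_{i<j} g_{ij} dx_i ∧ dx_j, the exterior derivative is
  d(omega) = sum_{i<j} d(g_{ij}) ∧ dx_i ∧ dx_j = sum_{i<j, k} (∂g_{ij}/∂x_k) dx_k ∧ dx_i ∧ dx_j.
Expand each term, using dx_k ∧ dx_i ∧ dx_j = sgn(permutation) dx_{(a)} ∧ dx_{(b)} ∧ dx_{(c)} with (a < b < c) sorted:
  d(x*(2*z - 1)) includes (∂/∂z)(x*(2*z - 1)) dz = (2*x) dz, which multiplied by dx ∧ dy gives (2*x) dx ∧ dy ∧ dz
Collecting like 3-forms: d(omega) = (2*x) dx ∧ dy ∧ dz.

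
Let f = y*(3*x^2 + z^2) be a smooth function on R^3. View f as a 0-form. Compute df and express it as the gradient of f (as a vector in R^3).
df = (6*x*y) dx + (3*x^2 + z^2) dy + (2*y*z) dz; grad f = (6*x*y, 3*x^2 + z^2, 2*y*z)

For a 0-form f, d f = (∂f/∂x) dx + (∂f/∂y) dy + (∂f/∂z) dz. The components of the vector representation are exactly the entries of grad f in Cartesian coordinates:
  ∂f/∂x = 6*x*y
  ∂f/∂y = 3*x^2 + z^2
  ∂f/∂z = 2*y*z.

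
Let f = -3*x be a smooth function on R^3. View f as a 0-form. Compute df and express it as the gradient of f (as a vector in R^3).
df = (-3) dx + (0) dy + (0) dz; grad f = (-3, 0, 0)

For a 0-form f, d f = (∂f/∂x) dx + (∂f/∂y) dy + (∂f/∂z) dz. The components of the vector representation are exactly the entries of grad f in Cartesian coordinates:
  ∂f/∂x = -3
  ∂f/∂y = 0
  ∂f/∂z = 0.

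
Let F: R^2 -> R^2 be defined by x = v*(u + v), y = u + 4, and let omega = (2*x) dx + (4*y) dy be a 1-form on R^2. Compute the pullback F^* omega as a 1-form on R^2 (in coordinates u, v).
F^* omega = (2*u*v^2 + 4*u + 2*v^3 + 16) du + (2*v*(u^2 + 3*u*v + 2*v^2)) dv

Using F^*(f dg) = (f ∘ F) d(g ∘ F), substitute each coordinate x_i by F_i(u, v) in f_i, and replace dx_i by d F_i = (∂F_i/∂u) du + (∂F_i/∂v) dv.
  For the x component: f_1(F) = 2*v*(u + v); d F_1 = (v) du + (u + 2*v) dv
  For the y component: f_2(F) = 4*u + 16; d F_2 = (1) du + (0) dv
Combining and collecting du, dv coefficients:
  coeff of du: 2*u*v^2 + 4*u + 2*v^3 + 16
  coeff of dv: 2*v*(u^2 + 3*u*v + 2*v^2)
F^* omega = (2*u*v^2 + 4*u + 2*v^3 + 16) du + (2*v*(u^2 + 3*u*v + 2*v^2)) dv.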